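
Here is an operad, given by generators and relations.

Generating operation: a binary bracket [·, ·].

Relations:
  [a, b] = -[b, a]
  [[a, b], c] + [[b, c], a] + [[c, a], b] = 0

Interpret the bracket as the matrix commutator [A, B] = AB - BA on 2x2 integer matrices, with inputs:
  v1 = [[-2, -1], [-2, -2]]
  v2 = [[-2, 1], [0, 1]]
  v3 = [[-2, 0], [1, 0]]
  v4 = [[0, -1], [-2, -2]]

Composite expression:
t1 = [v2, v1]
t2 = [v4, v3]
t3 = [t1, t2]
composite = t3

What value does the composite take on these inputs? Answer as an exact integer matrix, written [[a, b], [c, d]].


[[-6, 14], [20, 6]]

[v2, v1] = [[-2, 3], [-6, 2]]
[v4, v3] = [[-1, -2], [2, 1]]
[[v2, v1], [v4, v3]] = [[-6, 14], [20, 6]]


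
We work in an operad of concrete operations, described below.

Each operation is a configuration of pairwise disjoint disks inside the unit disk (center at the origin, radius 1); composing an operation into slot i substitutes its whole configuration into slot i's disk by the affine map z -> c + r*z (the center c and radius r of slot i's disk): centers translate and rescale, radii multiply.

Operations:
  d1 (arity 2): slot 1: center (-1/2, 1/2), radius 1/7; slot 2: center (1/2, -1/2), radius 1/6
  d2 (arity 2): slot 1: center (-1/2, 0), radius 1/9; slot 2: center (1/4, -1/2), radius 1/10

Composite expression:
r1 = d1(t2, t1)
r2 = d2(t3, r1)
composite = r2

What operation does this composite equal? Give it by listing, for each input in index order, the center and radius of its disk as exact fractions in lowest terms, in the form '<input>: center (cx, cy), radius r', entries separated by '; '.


t1: center (3/10, -11/20), radius 1/60; t2: center (1/5, -9/20), radius 1/70; t3: center (-1/2, 0), radius 1/9

Nesting under d2 composes maps z -> c + r*z down each t-path.
for t3, the 1-step affine chain lands on center (-1/2, 0), radius 1/9
for t2, the 2-step affine chain lands on center (1/5, -9/20), radius 1/70
for t1, the 2-step affine chain lands on center (3/10, -11/20), radius 1/60


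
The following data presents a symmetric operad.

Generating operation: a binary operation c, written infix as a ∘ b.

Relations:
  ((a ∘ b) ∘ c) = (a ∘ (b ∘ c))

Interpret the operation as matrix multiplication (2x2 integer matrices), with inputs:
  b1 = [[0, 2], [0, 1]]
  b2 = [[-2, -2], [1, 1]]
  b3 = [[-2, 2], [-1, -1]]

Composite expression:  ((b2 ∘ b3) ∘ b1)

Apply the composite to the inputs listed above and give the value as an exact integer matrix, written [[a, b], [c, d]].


[[0, 10], [0, -5]]

(b2 ∘ b3) = [[6, -2], [-3, 1]]
((b2 ∘ b3) ∘ b1) = [[0, 10], [0, -5]]


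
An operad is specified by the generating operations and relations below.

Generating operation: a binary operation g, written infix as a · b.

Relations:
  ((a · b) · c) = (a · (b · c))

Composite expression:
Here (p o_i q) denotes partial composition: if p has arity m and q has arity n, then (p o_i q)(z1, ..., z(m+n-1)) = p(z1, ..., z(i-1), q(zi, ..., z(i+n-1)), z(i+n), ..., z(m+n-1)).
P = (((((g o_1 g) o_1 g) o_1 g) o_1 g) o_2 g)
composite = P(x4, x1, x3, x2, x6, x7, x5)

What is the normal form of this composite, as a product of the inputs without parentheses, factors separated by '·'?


x4 · x1 · x3 · x2 · x6 · x7 · x5

Under associativity of g, the answer is the x's in reading order.
(x1 · x3) flattens to x1 · x3
(x4 · (x1 · x3)) flattens to x4 · x1 · x3
((x4 · (x1 · x3)) · x2) flattens to x4 · x1 · x3 · x2
(((x4 · (x1 · x3)) · x2) · x6) flattens to x4 · x1 · x3 · x2 · x6
((((x4 · (x1 · x3)) · x2) · x6) · x7) flattens to x4 · x1 · x3 · x2 · x6 · x7
(((((x4 · (x1 · x3)) · x2) · x6) · x7) · x5) flattens to x4 · x1 · x3 · x2 · x6 · x7 · x5


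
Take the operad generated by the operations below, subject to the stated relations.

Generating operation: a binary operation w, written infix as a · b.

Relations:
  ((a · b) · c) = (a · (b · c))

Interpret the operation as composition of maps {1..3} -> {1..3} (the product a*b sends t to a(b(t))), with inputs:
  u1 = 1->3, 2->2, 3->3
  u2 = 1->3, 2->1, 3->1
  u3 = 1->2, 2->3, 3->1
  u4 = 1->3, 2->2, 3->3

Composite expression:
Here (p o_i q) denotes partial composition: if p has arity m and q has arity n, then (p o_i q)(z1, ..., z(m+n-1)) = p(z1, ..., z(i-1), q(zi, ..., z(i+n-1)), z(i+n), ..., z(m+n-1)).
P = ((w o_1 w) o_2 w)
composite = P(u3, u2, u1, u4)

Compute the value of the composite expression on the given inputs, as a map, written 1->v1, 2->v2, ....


1->2, 2->2, 3->2

(u2 · u1) = 1->1, 2->1, 3->1
(u3 · (u2 · u1)) = 1->2, 2->2, 3->2
((u3 · (u2 · u1)) · u4) = 1->2, 2->2, 3->2


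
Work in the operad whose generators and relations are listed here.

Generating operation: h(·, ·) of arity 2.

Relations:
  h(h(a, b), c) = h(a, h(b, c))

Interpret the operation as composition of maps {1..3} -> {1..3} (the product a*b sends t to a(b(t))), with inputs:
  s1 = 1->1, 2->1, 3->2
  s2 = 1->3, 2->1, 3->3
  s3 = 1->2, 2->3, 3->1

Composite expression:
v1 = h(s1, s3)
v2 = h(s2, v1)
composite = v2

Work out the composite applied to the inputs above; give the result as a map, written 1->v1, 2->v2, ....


1->3, 2->1, 3->3

h(s1, s3) = 1->1, 2->2, 3->1
h(s2, h(s1, s3)) = 1->3, 2->1, 3->3


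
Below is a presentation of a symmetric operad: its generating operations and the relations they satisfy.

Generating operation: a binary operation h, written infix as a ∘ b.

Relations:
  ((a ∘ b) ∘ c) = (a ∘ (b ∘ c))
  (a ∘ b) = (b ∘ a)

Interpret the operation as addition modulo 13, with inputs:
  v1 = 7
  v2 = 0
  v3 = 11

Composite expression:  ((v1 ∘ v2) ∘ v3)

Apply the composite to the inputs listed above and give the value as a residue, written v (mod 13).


5 (mod 13)

(v1 ∘ v2) = 7
((v1 ∘ v2) ∘ v3) = 5


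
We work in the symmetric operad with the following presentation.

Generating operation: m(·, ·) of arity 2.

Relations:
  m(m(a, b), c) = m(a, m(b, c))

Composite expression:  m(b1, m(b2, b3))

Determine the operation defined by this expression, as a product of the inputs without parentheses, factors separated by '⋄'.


b1 ⋄ b2 ⋄ b3


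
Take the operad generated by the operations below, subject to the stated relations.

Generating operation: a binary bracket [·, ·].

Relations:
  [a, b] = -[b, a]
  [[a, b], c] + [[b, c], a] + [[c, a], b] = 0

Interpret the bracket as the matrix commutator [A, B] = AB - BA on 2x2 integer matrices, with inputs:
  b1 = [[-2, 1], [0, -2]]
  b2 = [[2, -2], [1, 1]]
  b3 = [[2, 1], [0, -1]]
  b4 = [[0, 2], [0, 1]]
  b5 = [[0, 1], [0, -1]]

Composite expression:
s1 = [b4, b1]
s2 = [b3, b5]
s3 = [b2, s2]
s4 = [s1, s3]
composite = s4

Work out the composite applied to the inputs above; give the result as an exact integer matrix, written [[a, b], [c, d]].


[b4, b1] = [[0, -1], [0, 0]]
[b3, b5] = [[0, 2], [0, 0]]
[b2, [b3, b5]] = [[-2, 2], [0, 2]]
[[b4, b1], [b2, [b3, b5]]] = [[0, -4], [0, 0]]

[[0, -4], [0, 0]]


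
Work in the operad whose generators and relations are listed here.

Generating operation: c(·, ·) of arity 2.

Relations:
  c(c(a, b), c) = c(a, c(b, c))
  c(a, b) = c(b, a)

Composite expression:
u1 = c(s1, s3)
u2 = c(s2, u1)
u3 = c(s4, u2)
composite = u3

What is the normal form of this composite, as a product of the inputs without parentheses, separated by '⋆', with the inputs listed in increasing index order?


s1 ⋆ s2 ⋆ s3 ⋆ s4

Reordering under c is free, so list the s-inputs canonically.
c(s1, s3) flattens to s1 ⋆ s3
c(s2, c(s1, s3)) flattens to s2 ⋆ s1 ⋆ s3
c(s4, c(s2, c(s1, s3))) flattens to s4 ⋆ s2 ⋆ s1 ⋆ s3
the factors in increasing index order: s1 ⋆ s2 ⋆ s3 ⋆ s4


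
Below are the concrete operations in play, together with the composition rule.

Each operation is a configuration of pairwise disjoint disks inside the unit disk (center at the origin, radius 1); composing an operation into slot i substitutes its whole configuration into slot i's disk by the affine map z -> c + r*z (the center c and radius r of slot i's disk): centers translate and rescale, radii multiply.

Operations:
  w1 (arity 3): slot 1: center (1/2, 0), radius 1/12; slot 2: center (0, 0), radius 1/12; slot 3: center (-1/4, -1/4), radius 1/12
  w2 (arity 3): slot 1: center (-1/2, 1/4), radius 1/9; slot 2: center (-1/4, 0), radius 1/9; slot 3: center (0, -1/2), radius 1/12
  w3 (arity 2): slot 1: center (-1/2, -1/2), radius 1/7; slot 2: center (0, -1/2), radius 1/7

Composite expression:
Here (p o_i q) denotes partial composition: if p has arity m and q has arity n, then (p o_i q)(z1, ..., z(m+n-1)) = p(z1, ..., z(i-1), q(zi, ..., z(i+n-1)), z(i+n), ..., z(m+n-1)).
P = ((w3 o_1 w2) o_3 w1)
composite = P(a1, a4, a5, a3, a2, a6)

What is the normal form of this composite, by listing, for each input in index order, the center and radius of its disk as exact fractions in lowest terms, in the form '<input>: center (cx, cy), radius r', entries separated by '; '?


Below w3, radii multiply path by path; the a-disk centers shift.
input a1: applying the 2 nested substitutions gives center (-4/7, -13/28), radius 1/63
input a4: applying the 2 nested substitutions gives center (-15/28, -1/2), radius 1/63
input a5: applying the 3 nested substitutions gives center (-83/168, -4/7), radius 1/1008
input a3: applying the 3 nested substitutions gives center (-1/2, -4/7), radius 1/1008
input a2: applying the 3 nested substitutions gives center (-169/336, -193/336), radius 1/1008
input a6: applying the 1 nested substitution gives center (0, -1/2), radius 1/7

a1: center (-4/7, -13/28), radius 1/63; a2: center (-169/336, -193/336), radius 1/1008; a3: center (-1/2, -4/7), radius 1/1008; a4: center (-15/28, -1/2), radius 1/63; a5: center (-83/168, -4/7), radius 1/1008; a6: center (0, -1/2), radius 1/7


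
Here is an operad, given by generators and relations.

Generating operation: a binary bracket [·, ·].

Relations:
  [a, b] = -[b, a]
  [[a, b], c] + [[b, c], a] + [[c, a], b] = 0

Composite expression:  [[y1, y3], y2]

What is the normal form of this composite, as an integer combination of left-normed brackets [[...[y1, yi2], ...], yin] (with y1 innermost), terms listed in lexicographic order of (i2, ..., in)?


A multilinear Lie element is pinned by y1-initial words (y1 innermost).
Composite bracket: [[y1, y3], y2]
Full expansion: 4 signed words from ab - ba (2^2 = 4).
The y1-initial words carry the normal form:
  word y1y3y2 has sign +1, contributing +[[y1, y3], y2]

[[y1, y3], y2]


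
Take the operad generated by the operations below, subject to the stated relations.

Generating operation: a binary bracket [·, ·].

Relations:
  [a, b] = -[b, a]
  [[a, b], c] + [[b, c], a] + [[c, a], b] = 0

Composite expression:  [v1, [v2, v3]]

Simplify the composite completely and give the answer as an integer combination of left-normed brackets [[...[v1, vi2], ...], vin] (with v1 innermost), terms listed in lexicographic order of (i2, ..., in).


[[v1, v2], v3] - [[v1, v3], v2]

A multilinear Lie element is pinned by v1-initial words (v1 innermost).
Composite bracket: [v1, [v2, v3]]
Applying ab - ba throughout gives 4 signed words (2^2 = 4).
Words beginning with v1 determine it all:
  from v1v2v3, sign +1: term +[[v1, v2], v3]
  from v1v3v2, sign -1: term -[[v1, v3], v2]


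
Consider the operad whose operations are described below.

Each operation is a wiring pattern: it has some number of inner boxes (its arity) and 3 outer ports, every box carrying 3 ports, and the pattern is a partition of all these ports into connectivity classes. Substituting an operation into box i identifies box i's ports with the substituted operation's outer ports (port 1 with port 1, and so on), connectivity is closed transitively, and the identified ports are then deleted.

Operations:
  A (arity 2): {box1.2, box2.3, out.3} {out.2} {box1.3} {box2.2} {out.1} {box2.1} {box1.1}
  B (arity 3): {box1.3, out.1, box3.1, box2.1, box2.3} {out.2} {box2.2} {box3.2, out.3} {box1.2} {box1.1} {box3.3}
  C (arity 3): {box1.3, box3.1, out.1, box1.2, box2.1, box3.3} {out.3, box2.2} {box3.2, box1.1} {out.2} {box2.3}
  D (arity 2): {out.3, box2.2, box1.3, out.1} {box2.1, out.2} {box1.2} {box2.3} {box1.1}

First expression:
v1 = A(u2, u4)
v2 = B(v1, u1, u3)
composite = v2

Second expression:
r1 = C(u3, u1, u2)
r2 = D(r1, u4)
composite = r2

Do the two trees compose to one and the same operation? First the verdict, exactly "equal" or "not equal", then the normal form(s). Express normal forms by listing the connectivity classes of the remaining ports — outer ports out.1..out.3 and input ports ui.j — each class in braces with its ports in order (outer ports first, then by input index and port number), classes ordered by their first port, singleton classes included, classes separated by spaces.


not equal; the first gives {out.1, u1.1, u1.3, u2.2, u3.1, u4.3} {out.2} {out.3, u3.2} {u1.2} {u2.1} {u2.3} {u3.3} {u4.1} {u4.2} and the second {out.1, out.3, u1.2, u4.2} {out.2, u4.1} {u1.1, u2.1, u2.3, u3.2, u3.3} {u1.3} {u2.2, u3.1} {u4.3}

Reducing the first expression gives {out.1, u1.1, u1.3, u2.2, u3.1, u4.3} {out.2} {out.3, u3.2} {u1.2} {u2.1} {u2.3} {u3.3} {u4.1} {u4.2}
Reducing the second expression gives {out.1, out.3, u1.2, u4.2} {out.2, u4.1} {u1.1, u2.1, u2.3, u3.2, u3.3} {u1.3} {u2.2, u3.1} {u4.3}
The normal forms differ: not equal.


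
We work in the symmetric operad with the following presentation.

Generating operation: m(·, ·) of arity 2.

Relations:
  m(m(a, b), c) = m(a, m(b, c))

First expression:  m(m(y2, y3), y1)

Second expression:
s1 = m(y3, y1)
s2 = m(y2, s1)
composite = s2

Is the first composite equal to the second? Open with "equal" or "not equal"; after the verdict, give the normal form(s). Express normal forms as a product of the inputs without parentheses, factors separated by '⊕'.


equal: each reduces to y2 ⊕ y3 ⊕ y1

The first composite normalizes to y2 ⊕ y3 ⊕ y1
The second composite normalizes to y2 ⊕ y3 ⊕ y1
Both agree, so they are equal.


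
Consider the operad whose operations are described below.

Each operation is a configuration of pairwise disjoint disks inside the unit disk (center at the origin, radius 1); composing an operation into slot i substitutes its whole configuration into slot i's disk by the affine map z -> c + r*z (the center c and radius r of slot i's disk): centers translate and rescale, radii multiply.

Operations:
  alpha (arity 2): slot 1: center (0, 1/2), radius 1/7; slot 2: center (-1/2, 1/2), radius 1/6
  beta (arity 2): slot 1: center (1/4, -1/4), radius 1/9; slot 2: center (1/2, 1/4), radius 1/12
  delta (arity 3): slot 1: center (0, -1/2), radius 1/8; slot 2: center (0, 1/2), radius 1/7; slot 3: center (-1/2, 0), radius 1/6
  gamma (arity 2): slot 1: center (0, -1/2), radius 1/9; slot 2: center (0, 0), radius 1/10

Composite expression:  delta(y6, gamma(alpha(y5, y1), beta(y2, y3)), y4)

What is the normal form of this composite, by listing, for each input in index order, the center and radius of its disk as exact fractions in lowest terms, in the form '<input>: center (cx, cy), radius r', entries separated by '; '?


Below delta, radii multiply path by path; the y-disk centers shift.
tracing y6 down its 1-map path: center (0, -1/2), radius 1/8
tracing y5 down its 3-map path: center (0, 55/126), radius 1/441
tracing y1 down its 3-map path: center (-1/126, 55/126), radius 1/378
tracing y2 down its 3-map path: center (1/280, 139/280), radius 1/630
tracing y3 down its 3-map path: center (1/140, 141/280), radius 1/840
tracing y4 down its 1-map path: center (-1/2, 0), radius 1/6

y1: center (-1/126, 55/126), radius 1/378; y2: center (1/280, 139/280), radius 1/630; y3: center (1/140, 141/280), radius 1/840; y4: center (-1/2, 0), radius 1/6; y5: center (0, 55/126), radius 1/441; y6: center (0, -1/2), radius 1/8


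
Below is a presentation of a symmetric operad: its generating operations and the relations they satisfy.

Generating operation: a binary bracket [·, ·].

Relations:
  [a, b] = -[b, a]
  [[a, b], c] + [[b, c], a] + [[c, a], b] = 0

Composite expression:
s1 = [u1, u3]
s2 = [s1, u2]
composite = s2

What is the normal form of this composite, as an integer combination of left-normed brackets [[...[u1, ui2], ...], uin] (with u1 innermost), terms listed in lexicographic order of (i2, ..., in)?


[[u1, u3], u2]


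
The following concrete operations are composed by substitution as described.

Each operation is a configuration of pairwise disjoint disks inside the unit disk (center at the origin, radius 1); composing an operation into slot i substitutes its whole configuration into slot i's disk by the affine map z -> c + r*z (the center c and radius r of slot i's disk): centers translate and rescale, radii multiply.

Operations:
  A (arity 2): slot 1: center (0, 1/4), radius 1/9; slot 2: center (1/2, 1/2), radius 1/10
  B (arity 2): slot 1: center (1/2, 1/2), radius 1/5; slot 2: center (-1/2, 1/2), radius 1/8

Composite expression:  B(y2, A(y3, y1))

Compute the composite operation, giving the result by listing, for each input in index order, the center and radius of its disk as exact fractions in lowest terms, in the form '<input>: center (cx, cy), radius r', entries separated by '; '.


Affine substitution under B: radii multiply and y-centers shift.
for y2, the 1-step affine chain lands on center (1/2, 1/2), radius 1/5
for y3, the 2-step affine chain lands on center (-1/2, 17/32), radius 1/72
for y1, the 2-step affine chain lands on center (-7/16, 9/16), radius 1/80

y1: center (-7/16, 9/16), radius 1/80; y2: center (1/2, 1/2), radius 1/5; y3: center (-1/2, 17/32), radius 1/72


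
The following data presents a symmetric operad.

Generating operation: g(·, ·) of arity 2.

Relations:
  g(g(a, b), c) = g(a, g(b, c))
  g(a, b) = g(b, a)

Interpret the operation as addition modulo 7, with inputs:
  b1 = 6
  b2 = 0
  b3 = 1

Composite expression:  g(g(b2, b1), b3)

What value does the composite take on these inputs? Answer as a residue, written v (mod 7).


g(b2, b1) = 6
g(g(b2, b1), b3) = 0

0 (mod 7)


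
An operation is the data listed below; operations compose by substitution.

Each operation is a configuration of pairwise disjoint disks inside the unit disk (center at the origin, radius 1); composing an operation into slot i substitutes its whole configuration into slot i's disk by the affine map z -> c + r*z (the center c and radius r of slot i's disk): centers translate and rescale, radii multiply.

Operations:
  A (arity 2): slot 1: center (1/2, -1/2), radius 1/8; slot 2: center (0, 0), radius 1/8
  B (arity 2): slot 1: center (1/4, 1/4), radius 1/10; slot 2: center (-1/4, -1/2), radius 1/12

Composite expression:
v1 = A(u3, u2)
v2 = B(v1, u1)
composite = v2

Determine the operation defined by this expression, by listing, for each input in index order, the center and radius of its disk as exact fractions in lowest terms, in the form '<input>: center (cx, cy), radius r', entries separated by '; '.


u1: center (-1/4, -1/2), radius 1/12; u2: center (1/4, 1/4), radius 1/80; u3: center (3/10, 1/5), radius 1/80

Follow each u-input down from B: c' goes to c + r*c', radius to r*r'.
input u3: applying the 2 nested substitutions gives center (3/10, 1/5), radius 1/80
input u2: applying the 2 nested substitutions gives center (1/4, 1/4), radius 1/80
input u1: applying the 1 nested substitution gives center (-1/4, -1/2), radius 1/12


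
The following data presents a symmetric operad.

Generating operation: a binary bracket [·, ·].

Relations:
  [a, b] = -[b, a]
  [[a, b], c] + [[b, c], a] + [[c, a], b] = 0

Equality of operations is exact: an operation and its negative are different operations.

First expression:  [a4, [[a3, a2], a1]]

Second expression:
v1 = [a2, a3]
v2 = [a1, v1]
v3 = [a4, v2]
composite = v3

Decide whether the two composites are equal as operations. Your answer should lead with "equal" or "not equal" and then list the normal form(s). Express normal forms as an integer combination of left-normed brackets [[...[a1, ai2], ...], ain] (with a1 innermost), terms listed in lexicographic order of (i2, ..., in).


The first composite normalizes to -[[[a1, a2], a3], a4] + [[[a1, a3], a2], a4]
The second composite normalizes to -[[[a1, a2], a3], a4] + [[[a1, a3], a2], a4]
Same normal form: equal.

equal; both compose to -[[[a1, a2], a3], a4] + [[[a1, a3], a2], a4]


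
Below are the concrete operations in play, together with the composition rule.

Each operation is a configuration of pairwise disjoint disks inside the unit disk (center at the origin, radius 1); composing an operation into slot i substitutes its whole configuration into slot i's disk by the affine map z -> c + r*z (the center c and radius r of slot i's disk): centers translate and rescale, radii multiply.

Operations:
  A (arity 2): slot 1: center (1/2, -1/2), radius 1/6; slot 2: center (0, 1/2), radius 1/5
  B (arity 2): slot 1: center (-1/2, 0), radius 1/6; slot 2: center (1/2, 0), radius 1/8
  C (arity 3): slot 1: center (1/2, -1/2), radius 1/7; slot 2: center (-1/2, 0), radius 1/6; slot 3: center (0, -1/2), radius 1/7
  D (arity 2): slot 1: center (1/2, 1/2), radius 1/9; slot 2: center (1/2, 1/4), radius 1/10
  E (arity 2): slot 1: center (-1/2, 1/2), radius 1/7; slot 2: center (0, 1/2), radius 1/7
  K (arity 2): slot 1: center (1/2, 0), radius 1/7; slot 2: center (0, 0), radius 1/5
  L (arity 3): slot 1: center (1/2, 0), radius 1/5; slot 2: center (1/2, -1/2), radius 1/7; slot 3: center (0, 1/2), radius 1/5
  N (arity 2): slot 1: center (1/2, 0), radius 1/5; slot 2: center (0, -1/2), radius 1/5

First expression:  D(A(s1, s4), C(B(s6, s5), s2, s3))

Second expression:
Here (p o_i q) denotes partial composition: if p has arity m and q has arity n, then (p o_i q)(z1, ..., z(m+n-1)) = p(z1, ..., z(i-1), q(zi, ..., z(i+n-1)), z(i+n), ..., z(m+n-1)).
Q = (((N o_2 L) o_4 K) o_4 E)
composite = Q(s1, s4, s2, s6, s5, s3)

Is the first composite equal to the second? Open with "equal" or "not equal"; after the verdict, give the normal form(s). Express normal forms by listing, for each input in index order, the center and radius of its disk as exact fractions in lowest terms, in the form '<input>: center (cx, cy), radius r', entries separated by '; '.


not equal; the first gives s1: center (5/9, 4/9), radius 1/54; s2: center (9/20, 1/4), radius 1/60; s3: center (1/2, 1/5), radius 1/70; s4: center (1/2, 5/9), radius 1/45; s5: center (39/70, 1/5), radius 1/560; s6: center (19/35, 1/5), radius 1/420 and the second s1: center (1/2, 0), radius 1/5; s2: center (1/10, -3/5), radius 1/35; s3: center (0, -2/5), radius 1/125; s4: center (1/10, -1/2), radius 1/25; s5: center (1/50, -139/350), radius 1/1225; s6: center (3/175, -139/350), radius 1/1225

Normal form of the first expression: s1: center (5/9, 4/9), radius 1/54; s2: center (9/20, 1/4), radius 1/60; s3: center (1/2, 1/5), radius 1/70; s4: center (1/2, 5/9), radius 1/45; s5: center (39/70, 1/5), radius 1/560; s6: center (19/35, 1/5), radius 1/420
Normal form of the second expression: s1: center (1/2, 0), radius 1/5; s2: center (1/10, -3/5), radius 1/35; s3: center (0, -2/5), radius 1/125; s4: center (1/10, -1/2), radius 1/25; s5: center (1/50, -139/350), radius 1/1225; s6: center (3/175, -139/350), radius 1/1225
Distinct normal forms: not equal.


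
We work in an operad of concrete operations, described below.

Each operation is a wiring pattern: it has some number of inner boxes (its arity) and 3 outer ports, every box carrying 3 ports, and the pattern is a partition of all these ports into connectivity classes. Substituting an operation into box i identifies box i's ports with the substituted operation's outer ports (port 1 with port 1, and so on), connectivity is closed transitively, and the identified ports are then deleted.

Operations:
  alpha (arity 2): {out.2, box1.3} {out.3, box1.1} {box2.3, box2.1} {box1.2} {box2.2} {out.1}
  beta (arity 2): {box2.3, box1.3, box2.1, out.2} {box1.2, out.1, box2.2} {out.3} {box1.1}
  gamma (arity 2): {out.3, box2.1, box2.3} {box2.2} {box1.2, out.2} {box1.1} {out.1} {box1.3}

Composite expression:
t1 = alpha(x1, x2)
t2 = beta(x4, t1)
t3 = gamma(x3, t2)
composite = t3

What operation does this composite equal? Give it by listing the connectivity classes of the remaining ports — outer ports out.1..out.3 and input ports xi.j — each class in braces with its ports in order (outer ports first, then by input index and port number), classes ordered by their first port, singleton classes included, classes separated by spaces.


{out.1} {out.2, x3.2} {out.3, x1.3, x4.2} {x1.1, x4.3} {x1.2} {x2.1, x2.3} {x2.2} {x3.1} {x3.3} {x4.1}

Connectivity passes through glued gamma-boundaries; trace each wire chain.
alpha over (x1, x2) gives {out.1} {out.2, x1.3} {out.3, x1.1} {x1.2} {x2.1, x2.3} {x2.2}, out.j being that stage's outer ports
beta over (x4, x1, x2) gives {out.1, x1.3, x4.2} {out.2, x1.1, x4.3} {out.3} {x1.2} {x2.1, x2.3} {x2.2} {x4.1}, out.j being that stage's outer ports
gamma over (x3, x4, x1, x2) gives {out.1} {out.2, x3.2} {out.3, x1.3, x4.2} {x1.1, x4.3} {x1.2} {x2.1, x2.3} {x2.2} {x3.1} {x3.3} {x4.1}, out.j being that stage's outer ports


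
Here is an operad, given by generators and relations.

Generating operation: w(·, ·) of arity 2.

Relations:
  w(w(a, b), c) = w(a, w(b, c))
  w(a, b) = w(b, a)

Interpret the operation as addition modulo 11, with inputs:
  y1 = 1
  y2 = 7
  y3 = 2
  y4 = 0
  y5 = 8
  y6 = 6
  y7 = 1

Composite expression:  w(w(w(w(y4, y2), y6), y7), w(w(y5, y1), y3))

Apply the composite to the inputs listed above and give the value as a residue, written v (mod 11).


w(y4, y2) = 7
w(w(y4, y2), y6) = 2
w(w(w(y4, y2), y6), y7) = 3
w(y5, y1) = 9
w(w(y5, y1), y3) = 0
w(w(w(w(y4, y2), y6), y7), w(w(y5, y1), y3)) = 3

3 (mod 11)


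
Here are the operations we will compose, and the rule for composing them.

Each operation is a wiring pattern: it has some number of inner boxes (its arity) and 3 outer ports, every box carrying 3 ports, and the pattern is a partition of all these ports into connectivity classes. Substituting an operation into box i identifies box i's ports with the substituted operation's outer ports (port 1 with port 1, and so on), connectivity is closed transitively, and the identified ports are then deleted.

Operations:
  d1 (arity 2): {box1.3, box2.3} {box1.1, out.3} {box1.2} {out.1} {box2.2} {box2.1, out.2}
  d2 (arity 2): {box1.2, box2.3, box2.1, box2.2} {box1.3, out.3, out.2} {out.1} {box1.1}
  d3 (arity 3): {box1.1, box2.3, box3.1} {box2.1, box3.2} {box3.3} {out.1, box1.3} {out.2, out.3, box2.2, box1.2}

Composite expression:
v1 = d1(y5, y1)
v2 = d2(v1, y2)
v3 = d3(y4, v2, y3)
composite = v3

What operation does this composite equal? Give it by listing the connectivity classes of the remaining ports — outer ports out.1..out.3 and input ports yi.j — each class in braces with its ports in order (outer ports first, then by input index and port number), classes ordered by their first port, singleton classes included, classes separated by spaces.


{out.1, y4.3} {out.2, out.3, y3.1, y4.1, y4.2, y5.1} {y1.1, y2.1, y2.2, y2.3} {y1.2} {y1.3, y5.3} {y3.2} {y3.3} {y5.2}

After gluing at d3, chains via deleted ports link the y-ports.
stage d1: inputs (y5, y1), connectivity {out.1} {out.2, y1.1} {out.3, y5.1} {y1.2} {y1.3, y5.3} {y5.2}, out.j its boundary
stage d2: inputs (y5, y1, y2), connectivity {out.1} {out.2, out.3, y5.1} {y1.1, y2.1, y2.2, y2.3} {y1.2} {y1.3, y5.3} {y5.2}, out.j its boundary
stage d3: inputs (y4, y5, y1, y2, y3), connectivity {out.1, y4.3} {out.2, out.3, y3.1, y4.1, y4.2, y5.1} {y1.1, y2.1, y2.2, y2.3} {y1.2} {y1.3, y5.3} {y3.2} {y3.3} {y5.2}, out.j its boundary


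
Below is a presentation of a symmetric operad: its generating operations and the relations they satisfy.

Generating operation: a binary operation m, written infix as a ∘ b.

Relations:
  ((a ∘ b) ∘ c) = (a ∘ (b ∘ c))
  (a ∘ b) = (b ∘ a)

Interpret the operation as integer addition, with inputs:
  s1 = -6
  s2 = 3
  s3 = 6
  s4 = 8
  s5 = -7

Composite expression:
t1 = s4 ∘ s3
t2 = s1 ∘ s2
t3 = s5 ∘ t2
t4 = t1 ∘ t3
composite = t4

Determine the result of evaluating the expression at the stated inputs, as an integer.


4

(s4 ∘ s3) = 14
(s1 ∘ s2) = -3
(s5 ∘ (s1 ∘ s2)) = -10
((s4 ∘ s3) ∘ (s5 ∘ (s1 ∘ s2))) = 4


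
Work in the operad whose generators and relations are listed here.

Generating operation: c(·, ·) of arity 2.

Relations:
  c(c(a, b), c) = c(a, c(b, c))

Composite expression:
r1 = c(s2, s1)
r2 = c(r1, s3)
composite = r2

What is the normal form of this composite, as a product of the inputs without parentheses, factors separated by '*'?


Key point: c is associative — brackets drop, the s-order remains.
c(s2, s1) flattens to s2 * s1
c(c(s2, s1), s3) flattens to s2 * s1 * s3

s2 * s1 * s3


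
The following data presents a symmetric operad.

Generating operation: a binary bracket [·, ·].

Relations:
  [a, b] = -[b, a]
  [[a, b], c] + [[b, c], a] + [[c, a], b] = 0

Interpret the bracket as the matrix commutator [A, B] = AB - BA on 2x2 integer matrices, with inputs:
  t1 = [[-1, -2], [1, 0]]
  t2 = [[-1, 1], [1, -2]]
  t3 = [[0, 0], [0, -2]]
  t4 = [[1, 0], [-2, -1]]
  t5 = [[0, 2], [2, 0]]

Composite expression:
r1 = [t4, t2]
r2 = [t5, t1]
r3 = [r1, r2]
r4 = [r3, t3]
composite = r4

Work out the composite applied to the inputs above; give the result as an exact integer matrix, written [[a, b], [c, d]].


[[0, 32], [-80, 0]]

[t4, t2] = [[2, 2], [-4, -2]]
[t5, t1] = [[6, 2], [-2, -6]]
[[t4, t2], [t5, t1]] = [[4, -16], [-40, -4]]
[[[t4, t2], [t5, t1]], t3] = [[0, 32], [-80, 0]]


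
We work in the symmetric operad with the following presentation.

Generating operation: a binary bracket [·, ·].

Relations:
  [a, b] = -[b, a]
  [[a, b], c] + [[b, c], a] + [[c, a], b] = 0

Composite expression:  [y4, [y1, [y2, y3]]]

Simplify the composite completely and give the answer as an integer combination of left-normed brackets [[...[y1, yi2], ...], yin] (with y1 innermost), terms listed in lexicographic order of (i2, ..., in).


-[[[y1, y2], y3], y4] + [[[y1, y3], y2], y4]

Left-normed coefficients sit on the y1-initial expansion words.
Composite bracket: [y4, [y1, [y2, y3]]]
The bracket unfolds into 8 signed words via [a, b] = ab - ba (2^3 = 8).
Words beginning with y1 determine it all:
  y1y2y3y4 (sign -1) contributes -[[[y1, y2], y3], y4]
  y1y3y2y4 (sign +1) contributes +[[[y1, y3], y2], y4]


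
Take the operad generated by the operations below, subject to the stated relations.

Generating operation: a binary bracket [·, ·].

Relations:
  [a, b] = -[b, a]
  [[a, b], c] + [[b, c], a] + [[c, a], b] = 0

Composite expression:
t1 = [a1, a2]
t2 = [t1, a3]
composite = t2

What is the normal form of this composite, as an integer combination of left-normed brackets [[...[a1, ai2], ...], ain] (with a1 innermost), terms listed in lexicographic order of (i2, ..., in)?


[[a1, a2], a3]


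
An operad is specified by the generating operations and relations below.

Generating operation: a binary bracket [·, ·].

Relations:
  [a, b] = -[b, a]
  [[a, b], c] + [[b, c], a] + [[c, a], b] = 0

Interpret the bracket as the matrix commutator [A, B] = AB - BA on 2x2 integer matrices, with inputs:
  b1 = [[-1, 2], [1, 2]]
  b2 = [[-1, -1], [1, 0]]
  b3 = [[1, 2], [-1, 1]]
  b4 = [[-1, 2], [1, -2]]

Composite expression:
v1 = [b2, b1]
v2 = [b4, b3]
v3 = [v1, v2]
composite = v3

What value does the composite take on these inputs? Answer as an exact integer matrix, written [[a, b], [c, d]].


[[-1, -52], [22, 1]]

[b2, b1] = [[-3, -5], [-2, 3]]
[b4, b3] = [[-4, 2], [1, 4]]
[[b2, b1], [b4, b3]] = [[-1, -52], [22, 1]]


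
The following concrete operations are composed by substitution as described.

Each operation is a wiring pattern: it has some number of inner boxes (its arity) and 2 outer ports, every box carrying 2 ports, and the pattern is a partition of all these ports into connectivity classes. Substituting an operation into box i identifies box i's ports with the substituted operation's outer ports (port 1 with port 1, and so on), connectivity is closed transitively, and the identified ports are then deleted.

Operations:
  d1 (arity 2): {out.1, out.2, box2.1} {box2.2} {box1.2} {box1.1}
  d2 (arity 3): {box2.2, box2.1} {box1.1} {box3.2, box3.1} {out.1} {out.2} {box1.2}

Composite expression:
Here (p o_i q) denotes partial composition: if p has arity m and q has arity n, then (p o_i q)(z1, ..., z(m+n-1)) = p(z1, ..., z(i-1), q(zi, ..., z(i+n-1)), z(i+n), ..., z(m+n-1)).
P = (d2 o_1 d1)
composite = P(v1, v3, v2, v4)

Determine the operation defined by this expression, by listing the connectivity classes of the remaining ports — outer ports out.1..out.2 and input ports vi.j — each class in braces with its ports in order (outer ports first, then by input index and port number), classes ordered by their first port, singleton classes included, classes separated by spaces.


After gluing at d2, chains via deleted ports link the v-ports.
composing d1 on (v1, v3), with out.j its own outer ports: {out.1, out.2, v3.1} {v1.1} {v1.2} {v3.2}
composing d2 on (v1, v3, v2, v4), with out.j its own outer ports: {out.1} {out.2} {v1.1} {v1.2} {v2.1, v2.2} {v3.1} {v3.2} {v4.1, v4.2}

{out.1} {out.2} {v1.1} {v1.2} {v2.1, v2.2} {v3.1} {v3.2} {v4.1, v4.2}


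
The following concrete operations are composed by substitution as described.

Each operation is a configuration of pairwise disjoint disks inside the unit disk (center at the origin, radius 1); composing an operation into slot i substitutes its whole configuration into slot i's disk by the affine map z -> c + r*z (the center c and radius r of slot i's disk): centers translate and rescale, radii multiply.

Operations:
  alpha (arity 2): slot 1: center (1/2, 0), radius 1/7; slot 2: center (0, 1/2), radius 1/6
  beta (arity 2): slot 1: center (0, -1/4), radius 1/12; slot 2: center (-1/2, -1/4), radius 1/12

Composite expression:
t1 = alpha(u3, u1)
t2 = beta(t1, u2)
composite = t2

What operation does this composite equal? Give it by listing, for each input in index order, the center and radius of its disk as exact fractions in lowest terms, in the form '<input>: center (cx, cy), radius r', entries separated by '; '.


u1: center (0, -5/24), radius 1/72; u2: center (-1/2, -1/4), radius 1/12; u3: center (1/24, -1/4), radius 1/84


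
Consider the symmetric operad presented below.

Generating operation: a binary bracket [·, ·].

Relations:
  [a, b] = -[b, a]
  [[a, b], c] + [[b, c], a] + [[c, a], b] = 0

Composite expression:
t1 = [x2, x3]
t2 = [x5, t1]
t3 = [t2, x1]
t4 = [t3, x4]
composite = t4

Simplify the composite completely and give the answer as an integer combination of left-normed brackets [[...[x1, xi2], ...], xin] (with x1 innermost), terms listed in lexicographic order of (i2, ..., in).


[[[[x1, x2], x3], x5], x4] - [[[[x1, x3], x2], x5], x4] - [[[[x1, x5], x2], x3], x4] + [[[[x1, x5], x3], x2], x4]

A multilinear Lie element is pinned by x1-initial words (x1 innermost).
Composite bracket: [[[x5, [x2, x3]], x1], x4]
Each bracket splits as ab - ba, giving 16 signed words (2^4 = 16).
Words beginning with x1 determine it all:
  sign of x1x2x3x5x4 is +1, so it contributes +[[[[x1, x2], x3], x5], x4]
  sign of x1x3x2x5x4 is -1, so it contributes -[[[[x1, x3], x2], x5], x4]
  sign of x1x5x2x3x4 is -1, so it contributes -[[[[x1, x5], x2], x3], x4]
  sign of x1x5x3x2x4 is +1, so it contributes +[[[[x1, x5], x3], x2], x4]


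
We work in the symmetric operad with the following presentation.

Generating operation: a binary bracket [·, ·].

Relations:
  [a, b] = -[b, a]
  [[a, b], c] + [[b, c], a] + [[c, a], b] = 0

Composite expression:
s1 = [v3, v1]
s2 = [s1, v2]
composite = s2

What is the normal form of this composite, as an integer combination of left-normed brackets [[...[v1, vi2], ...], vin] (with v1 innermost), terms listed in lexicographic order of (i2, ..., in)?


-[[v1, v3], v2]

In the tensor algebra, words opening v1 carry the v1-anchored form.
Composite bracket: [[v3, v1], v2]
Expanding via [a, b] = ab - ba: 4 signed words (2^2 = 4).
Keep just the words that open with v1:
  v1v3v2 appears with sign -1, giving the term -[[v1, v3], v2]


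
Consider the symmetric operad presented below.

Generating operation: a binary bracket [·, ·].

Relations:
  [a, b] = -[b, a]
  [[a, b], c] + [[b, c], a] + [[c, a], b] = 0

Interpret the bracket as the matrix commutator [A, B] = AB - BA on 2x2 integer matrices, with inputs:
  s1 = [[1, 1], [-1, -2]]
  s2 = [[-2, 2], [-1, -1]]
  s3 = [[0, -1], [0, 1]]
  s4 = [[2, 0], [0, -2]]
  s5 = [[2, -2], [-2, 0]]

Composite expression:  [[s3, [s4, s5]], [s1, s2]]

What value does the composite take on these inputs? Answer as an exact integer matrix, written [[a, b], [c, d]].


[[-24, -128], [80, 24]]

[s4, s5] = [[0, -8], [8, 0]]
[s3, [s4, s5]] = [[-8, 8], [8, 8]]
[s1, s2] = [[1, 7], [4, -1]]
[[s3, [s4, s5]], [s1, s2]] = [[-24, -128], [80, 24]]


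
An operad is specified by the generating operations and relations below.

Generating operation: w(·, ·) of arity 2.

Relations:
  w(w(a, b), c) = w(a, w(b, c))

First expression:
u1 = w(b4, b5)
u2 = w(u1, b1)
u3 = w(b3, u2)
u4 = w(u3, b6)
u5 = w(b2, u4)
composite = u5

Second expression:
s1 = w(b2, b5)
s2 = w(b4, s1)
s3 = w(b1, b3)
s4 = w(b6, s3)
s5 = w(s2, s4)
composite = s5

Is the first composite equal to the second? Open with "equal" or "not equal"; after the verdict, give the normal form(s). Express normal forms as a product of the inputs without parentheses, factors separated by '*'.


In normal form, the first expression is b2 * b3 * b4 * b5 * b1 * b6
In normal form, the second expression is b4 * b2 * b5 * b6 * b1 * b3
Different reductions; not equal.

not equal; first: b2 * b3 * b4 * b5 * b1 * b6; second: b4 * b2 * b5 * b6 * b1 * b3


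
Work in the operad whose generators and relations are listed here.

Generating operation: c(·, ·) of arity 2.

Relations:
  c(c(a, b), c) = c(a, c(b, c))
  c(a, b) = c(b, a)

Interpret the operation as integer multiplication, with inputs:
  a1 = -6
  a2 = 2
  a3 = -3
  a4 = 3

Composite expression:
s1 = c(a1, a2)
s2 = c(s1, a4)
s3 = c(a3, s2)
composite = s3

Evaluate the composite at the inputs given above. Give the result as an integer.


108


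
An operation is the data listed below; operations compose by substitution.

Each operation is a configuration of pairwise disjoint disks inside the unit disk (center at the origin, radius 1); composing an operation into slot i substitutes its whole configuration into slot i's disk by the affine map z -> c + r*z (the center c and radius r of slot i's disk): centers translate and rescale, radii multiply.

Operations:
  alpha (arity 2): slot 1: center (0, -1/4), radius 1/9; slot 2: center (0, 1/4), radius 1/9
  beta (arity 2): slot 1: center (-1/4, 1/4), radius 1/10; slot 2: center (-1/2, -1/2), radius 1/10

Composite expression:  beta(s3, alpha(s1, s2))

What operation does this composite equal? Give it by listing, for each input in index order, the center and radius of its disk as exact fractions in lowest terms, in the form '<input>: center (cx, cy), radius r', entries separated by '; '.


s1: center (-1/2, -21/40), radius 1/90; s2: center (-1/2, -19/40), radius 1/90; s3: center (-1/4, 1/4), radius 1/10

Affine substitution under beta: radii multiply and s-centers shift.
s3: after 1 affine step, its disk has center (-1/4, 1/4), radius 1/10
s1: after 2 affine steps, its disk has center (-1/2, -21/40), radius 1/90
s2: after 2 affine steps, its disk has center (-1/2, -19/40), radius 1/90


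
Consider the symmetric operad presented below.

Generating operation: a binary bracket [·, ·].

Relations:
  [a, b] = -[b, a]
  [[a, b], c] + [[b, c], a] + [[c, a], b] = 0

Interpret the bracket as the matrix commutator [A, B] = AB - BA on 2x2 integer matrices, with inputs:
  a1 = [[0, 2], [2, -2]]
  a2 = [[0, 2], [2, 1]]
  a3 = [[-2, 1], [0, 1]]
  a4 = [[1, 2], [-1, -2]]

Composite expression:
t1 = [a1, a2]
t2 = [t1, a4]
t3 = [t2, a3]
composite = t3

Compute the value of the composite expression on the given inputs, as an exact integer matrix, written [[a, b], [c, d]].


[[18, -42], [54, -18]]

[a1, a2] = [[0, 6], [-6, 0]]
[[a1, a2], a4] = [[6, -18], [-18, -6]]
[[[a1, a2], a4], a3] = [[18, -42], [54, -18]]
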